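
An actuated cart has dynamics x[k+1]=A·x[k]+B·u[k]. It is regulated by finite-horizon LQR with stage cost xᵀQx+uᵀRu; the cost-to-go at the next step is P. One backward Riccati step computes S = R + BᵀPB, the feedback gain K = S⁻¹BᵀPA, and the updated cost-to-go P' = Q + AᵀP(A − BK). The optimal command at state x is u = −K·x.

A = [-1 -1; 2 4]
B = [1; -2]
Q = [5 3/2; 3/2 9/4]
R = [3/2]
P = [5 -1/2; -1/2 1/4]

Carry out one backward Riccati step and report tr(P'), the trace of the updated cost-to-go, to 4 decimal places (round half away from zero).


BᵀP = [6.0000 -1.0000]
S = R + BᵀPB = [3/2] + [8.0000] = [9.5000]
BᵀPA = [-8.0000 -10.0000]
K = S⁻¹·BᵀPA = [-0.8421 -1.0526]
A−BK = [-0.1579 0.0526; 0.3158 1.8947]
AᵀP(A−BK) = [1.2632 1.5789; 1.5789 2.4737]
P' = Q + AᵀP(A−BK) = [6.2632 3.0789; 3.0789 4.7237]
tr(P') = 10.9868

10.9868


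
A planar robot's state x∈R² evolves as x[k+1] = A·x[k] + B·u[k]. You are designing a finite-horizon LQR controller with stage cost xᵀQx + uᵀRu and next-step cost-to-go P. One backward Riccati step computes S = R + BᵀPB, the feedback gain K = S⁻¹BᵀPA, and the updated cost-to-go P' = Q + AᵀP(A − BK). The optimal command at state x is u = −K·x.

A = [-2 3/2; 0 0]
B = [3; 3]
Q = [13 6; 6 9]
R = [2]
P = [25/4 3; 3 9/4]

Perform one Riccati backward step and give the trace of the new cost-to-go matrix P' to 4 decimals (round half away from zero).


24.7388

BᵀP = [27.7500 15.7500]
S = R + BᵀPB = [2] + [130.5000] = [132.5000]
BᵀPA = [-55.5000 41.6250]
K = S⁻¹·BᵀPA = [-0.4189 0.3142]
A−BK = [-0.7434 0.5575; 1.2566 -0.9425]
AᵀP(A−BK) = [1.7528 -1.3146; -1.3146 0.9860]
P' = Q + AᵀP(A−BK) = [14.7528 4.6854; 4.6854 9.9860]
tr(P') = 24.7388


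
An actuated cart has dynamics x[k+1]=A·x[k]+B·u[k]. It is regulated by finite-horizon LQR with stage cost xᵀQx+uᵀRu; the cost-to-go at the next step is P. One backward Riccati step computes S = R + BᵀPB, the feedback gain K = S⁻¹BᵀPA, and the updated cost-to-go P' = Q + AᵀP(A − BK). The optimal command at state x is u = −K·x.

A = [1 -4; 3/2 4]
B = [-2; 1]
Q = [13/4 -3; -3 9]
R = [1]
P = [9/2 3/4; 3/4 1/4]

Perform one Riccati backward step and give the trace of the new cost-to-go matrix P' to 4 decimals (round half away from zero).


BᵀP = [-8.2500 -1.2500]
S = R + BᵀPB = [1] + [15.2500] = [16.2500]
BᵀPA = [-10.1250 28.0000]
K = S⁻¹·BᵀPA = [-0.6231 1.7231]
A−BK = [-0.2462 -0.5538; 2.1231 2.2769]
AᵀP(A−BK) = [1.0038 -0.5538; -0.5538 3.7538]
P' = Q + AᵀP(A−BK) = [4.2538 -3.5538; -3.5538 12.7538]
tr(P') = 17.0077

17.0077


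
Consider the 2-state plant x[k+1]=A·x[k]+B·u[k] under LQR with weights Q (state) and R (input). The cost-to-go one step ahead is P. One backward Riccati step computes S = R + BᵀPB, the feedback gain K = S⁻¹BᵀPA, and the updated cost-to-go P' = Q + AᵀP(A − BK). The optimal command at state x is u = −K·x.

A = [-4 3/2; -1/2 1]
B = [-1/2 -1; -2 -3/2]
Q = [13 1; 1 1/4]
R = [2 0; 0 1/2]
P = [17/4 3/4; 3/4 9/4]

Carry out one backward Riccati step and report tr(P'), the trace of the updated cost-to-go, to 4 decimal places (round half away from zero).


BᵀP = [-3.6250 -4.8750; -5.3750 -4.1250]
S = R + BᵀPB = [2 0; 0 1/2] + [11.5625 10.9375; 10.9375 11.5625] = [13.5625 10.9375; 10.9375 12.0625]
BᵀPA = [16.9375 -10.3125; 23.5625 -12.1875]
K = S⁻¹·BᵀPA = [-1.2146 0.2026; 3.0547 -1.1940]
A−BK = [-1.5526 0.4072; 1.6528 -0.3859]
AᵀP(A−BK) = [20.1585 -5.4840; -5.4840 1.5991]
P' = Q + AᵀP(A−BK) = [33.1585 -4.4840; -4.4840 1.8491]
tr(P') = 35.0076

35.0076


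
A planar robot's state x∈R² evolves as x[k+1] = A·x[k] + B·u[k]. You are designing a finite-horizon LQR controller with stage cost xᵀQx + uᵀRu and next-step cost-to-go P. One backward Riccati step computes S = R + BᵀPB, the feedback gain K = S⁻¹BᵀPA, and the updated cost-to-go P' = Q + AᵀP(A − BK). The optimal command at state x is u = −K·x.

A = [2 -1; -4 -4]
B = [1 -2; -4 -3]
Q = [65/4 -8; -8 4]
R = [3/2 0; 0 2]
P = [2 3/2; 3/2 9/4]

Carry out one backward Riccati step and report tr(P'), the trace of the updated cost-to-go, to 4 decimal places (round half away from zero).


BᵀP = [-4.0000 -7.5000; -8.5000 -9.7500]
S = R + BᵀPB = [3/2 0; 0 2] + [26.0000 30.5000; 30.5000 46.2500] = [27.5000 30.5000; 30.5000 48.2500]
BᵀPA = [22.0000 34.0000; 22.0000 47.5000]
K = S⁻¹·BᵀPA = [0.9846 0.4835; -0.1664 0.6789]
A−BK = [0.6826 -0.1257; -0.5610 -0.0296]
AᵀP(A−BK) = [2.0006 0.4292; 0.4292 1.3171]
P' = Q + AᵀP(A−BK) = [18.2506 -7.5708; -7.5708 5.3171]
tr(P') = 23.5677

23.5677


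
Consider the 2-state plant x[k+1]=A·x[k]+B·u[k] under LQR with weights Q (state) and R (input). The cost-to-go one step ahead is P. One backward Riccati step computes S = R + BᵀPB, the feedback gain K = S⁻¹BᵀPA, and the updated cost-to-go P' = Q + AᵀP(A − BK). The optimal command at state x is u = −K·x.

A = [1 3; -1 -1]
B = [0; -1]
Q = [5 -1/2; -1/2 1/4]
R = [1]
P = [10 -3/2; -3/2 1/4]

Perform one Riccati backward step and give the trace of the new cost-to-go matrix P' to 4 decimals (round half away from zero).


BᵀP = [1.5000 -0.2500]
S = R + BᵀPB = [1] + [0.2500] = [1.2500]
BᵀPA = [1.7500 4.7500]
K = S⁻¹·BᵀPA = [1.4000 3.8000]
A−BK = [1.0000 3.0000; 0.4000 2.8000]
AᵀP(A−BK) = [10.8000 29.6000; 29.6000 81.2000]
P' = Q + AᵀP(A−BK) = [15.8000 29.1000; 29.1000 81.4500]
tr(P') = 97.2500

97.2500


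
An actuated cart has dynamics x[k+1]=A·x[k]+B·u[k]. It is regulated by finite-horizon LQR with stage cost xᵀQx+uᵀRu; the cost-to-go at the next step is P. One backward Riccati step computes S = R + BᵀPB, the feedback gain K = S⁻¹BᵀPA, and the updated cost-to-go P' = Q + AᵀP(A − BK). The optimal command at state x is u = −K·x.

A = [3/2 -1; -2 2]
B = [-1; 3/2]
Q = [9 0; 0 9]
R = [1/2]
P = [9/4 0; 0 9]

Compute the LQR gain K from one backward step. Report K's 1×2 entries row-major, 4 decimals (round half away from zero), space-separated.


BᵀP = [-2.2500 13.5000]
S = R + BᵀPB = [1/2] + [22.5000] = [23.0000]
BᵀPA = [-30.3750 29.2500]
K = S⁻¹·BᵀPA = [-1.3207 1.2717]
A−BK = [0.1793 0.2717; -0.0190 0.0924]
AᵀP(A−BK) = [0.9477 -0.7459; -0.7459 1.0516]
P' = Q + AᵀP(A−BK) = [9.9477 -0.7459; -0.7459 10.0516]
tr(P') = 19.9993

-1.3207 1.2717


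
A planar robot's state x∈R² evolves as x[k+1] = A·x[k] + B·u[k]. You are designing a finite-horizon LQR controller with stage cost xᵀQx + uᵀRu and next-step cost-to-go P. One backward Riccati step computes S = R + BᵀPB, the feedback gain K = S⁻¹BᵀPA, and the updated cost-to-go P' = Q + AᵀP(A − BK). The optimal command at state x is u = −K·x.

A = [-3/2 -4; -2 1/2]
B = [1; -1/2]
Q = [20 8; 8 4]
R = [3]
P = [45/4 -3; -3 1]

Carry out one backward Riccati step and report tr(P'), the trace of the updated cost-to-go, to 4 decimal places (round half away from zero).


60.1580

BᵀP = [12.7500 -3.5000]
S = R + BᵀPB = [3] + [14.5000] = [17.5000]
BᵀPA = [-12.1250 -52.7500]
K = S⁻¹·BᵀPA = [-0.6929 -3.0143]
A−BK = [-0.8071 -0.9857; -2.3464 -1.0071]
AᵀP(A−BK) = [2.9116 8.2018; 8.2018 33.2464]
P' = Q + AᵀP(A−BK) = [22.9116 16.2018; 16.2018 37.2464]
tr(P') = 60.1580


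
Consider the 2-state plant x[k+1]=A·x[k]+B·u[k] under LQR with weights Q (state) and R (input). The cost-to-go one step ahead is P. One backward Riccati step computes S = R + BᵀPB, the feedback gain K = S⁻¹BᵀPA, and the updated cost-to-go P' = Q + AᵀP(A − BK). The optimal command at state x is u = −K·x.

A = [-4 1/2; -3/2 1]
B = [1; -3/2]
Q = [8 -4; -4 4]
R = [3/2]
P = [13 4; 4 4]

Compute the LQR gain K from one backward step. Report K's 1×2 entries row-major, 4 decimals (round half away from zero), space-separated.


BᵀP = [7.0000 -2.0000]
S = R + BᵀPB = [3/2] + [10.0000] = [11.5000]
BᵀPA = [-25.0000 1.5000]
K = S⁻¹·BᵀPA = [-2.1739 0.1304]
A−BK = [-1.8261 0.3696; -4.7609 1.1957]
AᵀP(A−BK) = [210.6522 -47.7391; -47.7391 11.0543]
P' = Q + AᵀP(A−BK) = [218.6522 -51.7391; -51.7391 15.0543]
tr(P') = 233.7065

-2.1739 0.1304


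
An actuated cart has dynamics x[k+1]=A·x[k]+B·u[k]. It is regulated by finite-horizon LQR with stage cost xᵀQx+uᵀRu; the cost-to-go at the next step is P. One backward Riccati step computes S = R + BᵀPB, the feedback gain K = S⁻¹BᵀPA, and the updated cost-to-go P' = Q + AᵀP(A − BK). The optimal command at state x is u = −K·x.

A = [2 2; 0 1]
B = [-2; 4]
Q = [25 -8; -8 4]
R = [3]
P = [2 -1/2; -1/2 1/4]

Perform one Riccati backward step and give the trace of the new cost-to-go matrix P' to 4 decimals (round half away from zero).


32.6413

BᵀP = [-6.0000 2.0000]
S = R + BᵀPB = [3] + [20.0000] = [23.0000]
BᵀPA = [-12.0000 -10.0000]
K = S⁻¹·BᵀPA = [-0.5217 -0.4348]
A−BK = [0.9565 1.1304; 2.0870 2.7391]
AᵀP(A−BK) = [1.7391 1.7826; 1.7826 1.9022]
P' = Q + AᵀP(A−BK) = [26.7391 -6.2174; -6.2174 5.9022]
tr(P') = 32.6413


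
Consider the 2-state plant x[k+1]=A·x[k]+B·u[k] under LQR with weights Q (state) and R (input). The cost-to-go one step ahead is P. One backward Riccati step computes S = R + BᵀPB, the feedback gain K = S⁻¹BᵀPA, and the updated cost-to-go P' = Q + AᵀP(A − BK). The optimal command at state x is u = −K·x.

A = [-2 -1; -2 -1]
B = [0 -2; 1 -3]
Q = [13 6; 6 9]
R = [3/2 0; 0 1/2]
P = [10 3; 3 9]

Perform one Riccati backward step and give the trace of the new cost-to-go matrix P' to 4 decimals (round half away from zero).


BᵀP = [3.0000 9.0000; -29.0000 -33.0000]
S = R + BᵀPB = [3/2 0; 0 1/2] + [9.0000 -33.0000; -33.0000 157.0000] = [10.5000 -33.0000; -33.0000 157.5000]
BᵀPA = [-24.0000 -12.0000; 124.0000 62.0000]
K = S⁻¹·BᵀPA = [0.5525 0.2762; 0.9031 0.4515]
A−BK = [-0.1939 -0.0969; 0.1567 0.0784]
AᵀP(A−BK) = [1.2802 0.6401; 0.6401 0.3201]
P' = Q + AᵀP(A−BK) = [14.2802 6.6401; 6.6401 9.3201]
tr(P') = 23.6003

23.6003


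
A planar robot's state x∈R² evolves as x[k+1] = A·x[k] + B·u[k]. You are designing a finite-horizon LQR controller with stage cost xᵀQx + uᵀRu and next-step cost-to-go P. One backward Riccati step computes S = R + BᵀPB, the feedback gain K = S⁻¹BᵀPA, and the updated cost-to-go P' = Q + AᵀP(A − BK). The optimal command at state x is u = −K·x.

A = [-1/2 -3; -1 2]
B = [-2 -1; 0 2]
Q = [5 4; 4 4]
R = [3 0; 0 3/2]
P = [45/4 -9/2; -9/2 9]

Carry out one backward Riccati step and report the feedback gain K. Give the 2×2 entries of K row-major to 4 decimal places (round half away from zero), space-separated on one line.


0.4165 0.9108 -0.4381 1.0317

BᵀP = [-22.5000 9.0000; -20.2500 22.5000]
S = R + BᵀPB = [3 0; 0 3/2] + [45.0000 40.5000; 40.5000 65.2500] = [48.0000 40.5000; 40.5000 66.7500]
BᵀPA = [2.2500 85.5000; -12.3750 105.7500]
K = S⁻¹·BᵀPA = [0.4165 0.9108; -0.4381 1.0317]
A−BK = [-0.1050 -0.1468; -0.1237 -0.0633]
AᵀP(A−BK) = [0.9534 0.5924; 0.5924 4.2799]
P' = Q + AᵀP(A−BK) = [5.9534 4.5924; 4.5924 8.2799]
tr(P') = 14.2333


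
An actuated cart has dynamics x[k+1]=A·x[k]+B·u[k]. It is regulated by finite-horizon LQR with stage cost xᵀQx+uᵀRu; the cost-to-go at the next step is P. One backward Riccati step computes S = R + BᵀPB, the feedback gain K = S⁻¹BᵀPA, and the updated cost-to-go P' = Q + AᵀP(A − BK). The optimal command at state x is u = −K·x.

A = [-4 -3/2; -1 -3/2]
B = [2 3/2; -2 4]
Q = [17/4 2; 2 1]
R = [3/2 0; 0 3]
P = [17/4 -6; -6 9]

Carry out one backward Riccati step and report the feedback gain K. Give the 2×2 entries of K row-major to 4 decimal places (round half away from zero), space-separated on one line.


BᵀP = [20.5000 -30.0000; -17.6250 27.0000]
S = R + BᵀPB = [3/2 0; 0 3] + [101.0000 -89.2500; -89.2500 81.5625] = [102.5000 -89.2500; -89.2500 84.5625]
BᵀPA = [-52.0000 14.2500; 43.5000 -14.0625]
K = S⁻¹·BᵀPA = [-0.7333 -0.0713; -0.2596 -0.2416]
A−BK = [-2.1439 -0.9951; -1.4284 -0.6764]
AᵀP(A−BK) = [2.1580 0.7998; 0.7998 0.4317]
P' = Q + AᵀP(A−BK) = [6.4080 2.7998; 2.7998 1.4317]
tr(P') = 7.8397

-0.7333 -0.0713 -0.2596 -0.2416


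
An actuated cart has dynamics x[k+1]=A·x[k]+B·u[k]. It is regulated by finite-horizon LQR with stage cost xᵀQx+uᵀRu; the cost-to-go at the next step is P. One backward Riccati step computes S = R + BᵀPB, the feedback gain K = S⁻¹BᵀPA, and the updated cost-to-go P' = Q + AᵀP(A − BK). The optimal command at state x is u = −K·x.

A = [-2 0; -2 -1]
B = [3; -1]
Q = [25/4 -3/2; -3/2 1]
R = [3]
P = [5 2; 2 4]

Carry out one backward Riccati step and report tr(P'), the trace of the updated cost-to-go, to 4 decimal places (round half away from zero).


40.6500

BᵀP = [13.0000 2.0000]
S = R + BᵀPB = [3] + [37.0000] = [40.0000]
BᵀPA = [-30.0000 -2.0000]
K = S⁻¹·BᵀPA = [-0.7500 -0.0500]
A−BK = [0.2500 0.1500; -2.7500 -1.0500]
AᵀP(A−BK) = [29.5000 10.5000; 10.5000 3.9000]
P' = Q + AᵀP(A−BK) = [35.7500 9.0000; 9.0000 4.9000]
tr(P') = 40.6500


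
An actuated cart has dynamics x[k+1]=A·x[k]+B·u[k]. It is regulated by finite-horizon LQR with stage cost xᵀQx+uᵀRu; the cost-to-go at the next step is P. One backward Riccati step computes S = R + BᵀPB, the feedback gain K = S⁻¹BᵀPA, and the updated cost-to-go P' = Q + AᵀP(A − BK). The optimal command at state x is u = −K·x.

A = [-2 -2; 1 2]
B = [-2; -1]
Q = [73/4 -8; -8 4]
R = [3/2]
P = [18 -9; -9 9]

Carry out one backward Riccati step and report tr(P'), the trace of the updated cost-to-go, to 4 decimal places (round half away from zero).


122.4113

BᵀP = [-27.0000 9.0000]
S = R + BᵀPB = [3/2] + [45.0000] = [46.5000]
BᵀPA = [63.0000 72.0000]
K = S⁻¹·BᵀPA = [1.3548 1.5484]
A−BK = [0.7097 1.0968; 2.3548 3.5484]
AᵀP(A−BK) = [31.6452 46.4516; 46.4516 68.5161]
P' = Q + AᵀP(A−BK) = [49.8952 38.4516; 38.4516 72.5161]
tr(P') = 122.4113


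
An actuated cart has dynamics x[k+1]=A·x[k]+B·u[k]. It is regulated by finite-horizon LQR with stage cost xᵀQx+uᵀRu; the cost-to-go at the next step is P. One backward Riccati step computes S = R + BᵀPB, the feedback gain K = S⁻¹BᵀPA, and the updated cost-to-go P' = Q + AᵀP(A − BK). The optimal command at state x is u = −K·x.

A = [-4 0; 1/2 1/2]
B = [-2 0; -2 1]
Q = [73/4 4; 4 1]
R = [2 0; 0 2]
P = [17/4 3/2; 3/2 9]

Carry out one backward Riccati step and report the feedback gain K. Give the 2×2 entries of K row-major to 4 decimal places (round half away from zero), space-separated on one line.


1.2128 -0.0709 2.1791 0.2736

BᵀP = [-11.5000 -21.0000; 1.5000 9.0000]
S = R + BᵀPB = [2 0; 0 2] + [65.0000 -21.0000; -21.0000 9.0000] = [67.0000 -21.0000; -21.0000 11.0000]
BᵀPA = [35.5000 -10.5000; -1.5000 4.5000]
K = S⁻¹·BᵀPA = [1.2128 -0.0709; 2.1791 0.2736]
A−BK = [-1.5743 -0.1419; 0.7466 0.0845]
AᵀP(A−BK) = [24.4628 2.1791; 2.1791 0.2736]
P' = Q + AᵀP(A−BK) = [42.7128 6.1791; 6.1791 1.2736]
tr(P') = 43.9865


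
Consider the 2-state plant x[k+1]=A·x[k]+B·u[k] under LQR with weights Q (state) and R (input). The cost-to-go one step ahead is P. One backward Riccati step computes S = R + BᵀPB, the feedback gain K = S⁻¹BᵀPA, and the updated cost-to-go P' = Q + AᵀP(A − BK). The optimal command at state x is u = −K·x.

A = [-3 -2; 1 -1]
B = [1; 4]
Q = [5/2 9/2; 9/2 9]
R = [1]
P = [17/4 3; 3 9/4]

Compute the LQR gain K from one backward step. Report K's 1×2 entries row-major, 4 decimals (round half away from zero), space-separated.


-0.5632 -0.6820

BᵀP = [16.2500 12.0000]
S = R + BᵀPB = [1] + [64.2500] = [65.2500]
BᵀPA = [-36.7500 -44.5000]
K = S⁻¹·BᵀPA = [-0.5632 -0.6820]
A−BK = [-2.4368 -1.3180; 3.2529 1.7280]
AᵀP(A−BK) = [1.8017 1.1868; 1.1868 0.9013]
P' = Q + AᵀP(A−BK) = [4.3017 5.6868; 5.6868 9.9013]
tr(P') = 14.2031


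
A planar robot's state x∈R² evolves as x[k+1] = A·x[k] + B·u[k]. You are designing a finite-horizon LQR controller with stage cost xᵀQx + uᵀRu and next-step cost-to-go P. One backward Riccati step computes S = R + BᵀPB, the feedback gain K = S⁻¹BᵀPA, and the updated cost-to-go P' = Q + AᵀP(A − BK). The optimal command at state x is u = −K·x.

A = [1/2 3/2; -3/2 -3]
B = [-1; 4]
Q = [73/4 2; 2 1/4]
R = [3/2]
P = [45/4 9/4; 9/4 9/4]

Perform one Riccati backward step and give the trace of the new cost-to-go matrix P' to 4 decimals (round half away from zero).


BᵀP = [-2.2500 6.7500]
S = R + BᵀPB = [3/2] + [29.2500] = [30.7500]
BᵀPA = [-11.2500 -23.6250]
K = S⁻¹·BᵀPA = [-0.3659 -0.7683]
A−BK = [0.1341 0.7317; -0.0366 0.0732]
AᵀP(A−BK) = [0.3841 1.4817; 1.4817 7.1616]
P' = Q + AᵀP(A−BK) = [18.6341 3.4817; 3.4817 7.4116]
tr(P') = 26.0457

26.0457


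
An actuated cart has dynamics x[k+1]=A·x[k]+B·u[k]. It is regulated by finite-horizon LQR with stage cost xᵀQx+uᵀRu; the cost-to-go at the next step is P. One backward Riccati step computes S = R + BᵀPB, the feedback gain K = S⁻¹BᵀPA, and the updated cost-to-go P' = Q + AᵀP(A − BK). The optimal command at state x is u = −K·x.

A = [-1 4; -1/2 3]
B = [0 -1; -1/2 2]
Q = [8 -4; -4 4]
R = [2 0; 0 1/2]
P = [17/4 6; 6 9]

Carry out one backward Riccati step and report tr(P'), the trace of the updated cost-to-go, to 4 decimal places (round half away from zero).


BᵀP = [-3.0000 -4.5000; 7.7500 12.0000]
S = R + BᵀPB = [2 0; 0 1/2] + [2.2500 -6.0000; -6.0000 16.2500] = [4.2500 -6.0000; -6.0000 16.7500]
BᵀPA = [5.2500 -25.5000; -13.7500 67.0000]
K = S⁻¹·BᵀPA = [0.1545 -0.7140; -0.7655 3.7442]
A−BK = [-1.7655 7.7442; 1.1083 -4.8455]
AᵀP(A−BK) = [1.1625 -5.2682; -5.2682 23.9290]
P' = Q + AᵀP(A−BK) = [9.1625 -9.2682; -9.2682 27.9290]
tr(P') = 37.0915

37.0915


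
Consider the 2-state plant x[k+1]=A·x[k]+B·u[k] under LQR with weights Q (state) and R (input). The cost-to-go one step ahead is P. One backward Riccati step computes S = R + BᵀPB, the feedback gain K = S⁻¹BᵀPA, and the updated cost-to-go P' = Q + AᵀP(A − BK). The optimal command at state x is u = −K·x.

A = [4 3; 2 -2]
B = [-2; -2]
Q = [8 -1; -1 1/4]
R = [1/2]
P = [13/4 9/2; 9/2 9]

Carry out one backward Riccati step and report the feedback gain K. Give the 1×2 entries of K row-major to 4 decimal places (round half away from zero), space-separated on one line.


BᵀP = [-15.5000 -27.0000]
S = R + BᵀPB = [1/2] + [85.0000] = [85.5000]
BᵀPA = [-116.0000 7.5000]
K = S⁻¹·BᵀPA = [-1.3567 0.0877]
A−BK = [1.2865 3.1754; -0.7135 -1.8246]
AᵀP(A−BK) = [2.6199 4.1754; 4.1754 10.5921]
P' = Q + AᵀP(A−BK) = [10.6199 3.1754; 3.1754 10.8421]
tr(P') = 21.4620

-1.3567 0.0877


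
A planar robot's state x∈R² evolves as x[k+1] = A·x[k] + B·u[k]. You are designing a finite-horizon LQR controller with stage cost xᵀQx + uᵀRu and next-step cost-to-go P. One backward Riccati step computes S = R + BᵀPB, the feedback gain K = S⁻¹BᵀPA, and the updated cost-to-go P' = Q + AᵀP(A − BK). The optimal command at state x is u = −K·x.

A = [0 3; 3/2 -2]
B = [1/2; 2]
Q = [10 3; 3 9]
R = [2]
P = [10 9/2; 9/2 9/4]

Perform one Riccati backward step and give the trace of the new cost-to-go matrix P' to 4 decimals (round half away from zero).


28.4063

BᵀP = [14.0000 6.7500]
S = R + BᵀPB = [2] + [20.5000] = [22.5000]
BᵀPA = [10.1250 28.5000]
K = S⁻¹·BᵀPA = [0.4500 1.2667]
A−BK = [-0.2250 2.3667; 0.6000 -4.5333]
AᵀP(A−BK) = [0.5063 0.6750; 0.6750 8.9000]
P' = Q + AᵀP(A−BK) = [10.5063 3.6750; 3.6750 17.9000]
tr(P') = 28.4063


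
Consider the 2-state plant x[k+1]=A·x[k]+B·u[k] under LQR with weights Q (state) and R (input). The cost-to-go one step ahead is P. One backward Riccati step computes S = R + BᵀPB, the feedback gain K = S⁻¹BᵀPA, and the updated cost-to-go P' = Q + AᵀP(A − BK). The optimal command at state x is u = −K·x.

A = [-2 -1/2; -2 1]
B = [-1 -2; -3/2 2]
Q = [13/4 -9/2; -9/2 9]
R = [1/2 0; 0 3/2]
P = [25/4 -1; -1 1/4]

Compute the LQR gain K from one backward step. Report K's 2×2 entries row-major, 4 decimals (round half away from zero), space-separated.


0.9292 0.0450 0.3947 0.2610

BᵀP = [-4.7500 0.6250; -14.5000 2.5000]
S = R + BᵀPB = [1/2 0; 0 3/2] + [3.8125 10.7500; 10.7500 34.0000] = [4.3125 10.7500; 10.7500 35.5000]
BᵀPA = [8.2500 3.0000; 24.0000 9.7500]
K = S⁻¹·BᵀPA = [0.9292 0.0450; 0.3947 0.2610]
A−BK = [-0.2814 0.0670; -1.3955 0.5454]
AᵀP(A−BK) = [0.8618 0.1143; 0.1143 0.1325]
P' = Q + AᵀP(A−BK) = [4.1118 -4.3857; -4.3857 9.1325]
tr(P') = 13.2443


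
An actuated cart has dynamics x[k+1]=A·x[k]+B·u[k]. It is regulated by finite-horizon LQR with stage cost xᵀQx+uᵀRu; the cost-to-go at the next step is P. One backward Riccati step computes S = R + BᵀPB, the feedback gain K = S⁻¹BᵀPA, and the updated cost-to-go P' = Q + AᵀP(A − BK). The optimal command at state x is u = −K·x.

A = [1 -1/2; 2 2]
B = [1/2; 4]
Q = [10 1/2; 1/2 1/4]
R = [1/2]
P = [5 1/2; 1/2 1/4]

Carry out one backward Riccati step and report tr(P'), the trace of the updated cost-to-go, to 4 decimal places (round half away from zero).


13.1694

BᵀP = [4.5000 1.2500]
S = R + BᵀPB = [1/2] + [7.2500] = [7.7500]
BᵀPA = [7.0000 0.2500]
K = S⁻¹·BᵀPA = [0.9032 0.0323]
A−BK = [0.5484 -0.5161; -1.6129 1.8710]
AᵀP(A−BK) = [1.6774 -1.2258; -1.2258 1.2419]
P' = Q + AᵀP(A−BK) = [11.6774 -0.7258; -0.7258 1.4919]
tr(P') = 13.1694


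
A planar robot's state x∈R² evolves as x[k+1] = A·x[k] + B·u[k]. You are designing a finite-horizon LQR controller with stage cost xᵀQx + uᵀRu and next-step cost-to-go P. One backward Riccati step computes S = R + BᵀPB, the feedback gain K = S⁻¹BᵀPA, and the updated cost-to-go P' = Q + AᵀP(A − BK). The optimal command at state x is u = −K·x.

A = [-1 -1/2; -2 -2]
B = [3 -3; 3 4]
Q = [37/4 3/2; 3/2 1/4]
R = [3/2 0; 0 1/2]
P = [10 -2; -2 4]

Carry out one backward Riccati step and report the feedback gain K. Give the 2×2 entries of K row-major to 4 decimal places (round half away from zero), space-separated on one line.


-0.4671 -0.3735 -0.1403 -0.2120

BᵀP = [24.0000 6.0000; -38.0000 22.0000]
S = R + BᵀPB = [3/2 0; 0 1/2] + [90.0000 -48.0000; -48.0000 202.0000] = [91.5000 -48.0000; -48.0000 202.5000]
BᵀPA = [-36.0000 -24.0000; -6.0000 -25.0000]
K = S⁻¹·BᵀPA = [-0.4671 -0.3735; -0.1403 -0.2120]
A−BK = [-0.0198 -0.0155; -0.0374 -0.0315]
AᵀP(A−BK) = [0.3436 0.2819; 0.2819 0.2361]
P' = Q + AᵀP(A−BK) = [9.5936 1.7819; 1.7819 0.4861]
tr(P') = 10.0798


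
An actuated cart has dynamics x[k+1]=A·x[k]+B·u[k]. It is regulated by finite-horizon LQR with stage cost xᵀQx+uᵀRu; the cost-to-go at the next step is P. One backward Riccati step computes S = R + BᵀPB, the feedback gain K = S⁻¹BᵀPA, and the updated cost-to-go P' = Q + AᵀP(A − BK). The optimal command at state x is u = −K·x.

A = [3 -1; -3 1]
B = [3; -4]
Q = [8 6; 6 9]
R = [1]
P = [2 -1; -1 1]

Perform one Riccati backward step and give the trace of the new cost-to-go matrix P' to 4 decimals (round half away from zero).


BᵀP = [10.0000 -7.0000]
S = R + BᵀPB = [1] + [58.0000] = [59.0000]
BᵀPA = [51.0000 -17.0000]
K = S⁻¹·BᵀPA = [0.8644 -0.2881]
A−BK = [0.4068 -0.1356; 0.4576 -0.1525]
AᵀP(A−BK) = [0.9153 -0.3051; -0.3051 0.1017]
P' = Q + AᵀP(A−BK) = [8.9153 5.6949; 5.6949 9.1017]
tr(P') = 18.0169

18.0169


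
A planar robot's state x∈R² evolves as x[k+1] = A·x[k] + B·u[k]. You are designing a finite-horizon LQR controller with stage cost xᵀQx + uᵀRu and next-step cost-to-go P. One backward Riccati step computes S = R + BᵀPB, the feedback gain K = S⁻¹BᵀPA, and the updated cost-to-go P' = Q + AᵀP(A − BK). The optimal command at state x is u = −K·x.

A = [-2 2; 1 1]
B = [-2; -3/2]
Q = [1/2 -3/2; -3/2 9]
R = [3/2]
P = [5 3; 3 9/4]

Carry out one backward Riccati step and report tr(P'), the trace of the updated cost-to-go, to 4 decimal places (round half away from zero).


BᵀP = [-14.5000 -9.3750]
S = R + BᵀPB = [3/2] + [43.0625] = [44.5625]
BᵀPA = [19.6250 -38.3750]
K = S⁻¹·BᵀPA = [0.4404 -0.8612]
A−BK = [-1.1192 0.2777; 1.6606 -0.2917]
AᵀP(A−BK) = [1.6073 -0.8499; -0.8499 1.2034]
P' = Q + AᵀP(A−BK) = [2.1073 -2.3499; -2.3499 10.2034]
tr(P') = 12.3107

12.3107


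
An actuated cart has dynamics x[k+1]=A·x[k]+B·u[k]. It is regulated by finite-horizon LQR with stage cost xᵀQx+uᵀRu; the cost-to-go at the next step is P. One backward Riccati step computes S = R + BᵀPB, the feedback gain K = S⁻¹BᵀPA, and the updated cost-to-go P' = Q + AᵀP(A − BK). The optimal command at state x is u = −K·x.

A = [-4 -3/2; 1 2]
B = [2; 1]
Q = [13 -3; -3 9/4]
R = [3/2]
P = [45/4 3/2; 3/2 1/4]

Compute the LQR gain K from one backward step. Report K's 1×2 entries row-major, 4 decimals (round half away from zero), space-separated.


BᵀP = [24.0000 3.2500]
S = R + BᵀPB = [3/2] + [51.2500] = [52.7500]
BᵀPA = [-92.7500 -29.5000]
K = S⁻¹·BᵀPA = [-1.7583 -0.5592]
A−BK = [-0.4834 -0.3815; 2.7583 2.5592]
AᵀP(A−BK) = [5.1682 1.8803; 1.8803 0.8149]
P' = Q + AᵀP(A−BK) = [18.1682 -1.1197; -1.1197 3.0649]
tr(P') = 21.2331

-1.7583 -0.5592


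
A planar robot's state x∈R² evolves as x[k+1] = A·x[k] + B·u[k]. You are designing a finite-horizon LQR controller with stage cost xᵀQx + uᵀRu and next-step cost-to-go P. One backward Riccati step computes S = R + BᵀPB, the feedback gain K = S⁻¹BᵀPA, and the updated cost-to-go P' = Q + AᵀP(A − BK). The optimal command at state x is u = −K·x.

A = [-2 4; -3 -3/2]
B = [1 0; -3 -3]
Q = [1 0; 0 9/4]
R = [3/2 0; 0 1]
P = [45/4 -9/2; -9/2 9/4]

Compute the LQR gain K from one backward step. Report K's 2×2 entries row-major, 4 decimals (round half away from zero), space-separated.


-0.7862 2.1931 0.9310 -0.4655

BᵀP = [24.7500 -11.2500; 13.5000 -6.7500]
S = R + BᵀPB = [3/2 0; 0 1] + [58.5000 33.7500; 33.7500 20.2500] = [60.0000 33.7500; 33.7500 21.2500]
BᵀPA = [-15.7500 115.8750; -6.7500 64.1250]
K = S⁻¹·BᵀPA = [-0.7862 2.1931; 0.9310 -0.4655]
A−BK = [-1.2138 1.8069; -2.5655 3.6828]
AᵀP(A−BK) = [5.1517 -7.9759; -7.9759 14.7879]
P' = Q + AᵀP(A−BK) = [6.1517 -7.9759; -7.9759 17.0379]
tr(P') = 23.1897


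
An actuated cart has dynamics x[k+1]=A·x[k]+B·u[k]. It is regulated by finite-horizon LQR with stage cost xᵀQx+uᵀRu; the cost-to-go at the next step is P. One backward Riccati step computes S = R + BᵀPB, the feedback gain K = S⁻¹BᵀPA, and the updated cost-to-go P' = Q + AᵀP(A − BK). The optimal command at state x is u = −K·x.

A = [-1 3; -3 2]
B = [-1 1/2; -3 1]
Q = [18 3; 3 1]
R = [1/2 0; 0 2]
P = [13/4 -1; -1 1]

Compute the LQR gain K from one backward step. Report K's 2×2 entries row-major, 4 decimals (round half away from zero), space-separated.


BᵀP = [-0.2500 -2.0000; 0.6250 0.5000]
S = R + BᵀPB = [1/2 0; 0 2] + [6.2500 -2.1250; -2.1250 0.8125] = [6.7500 -2.1250; -2.1250 2.8125]
BᵀPA = [6.2500 -4.7500; -2.1250 2.8750]
K = S⁻¹·BᵀPA = [0.9028 -0.5011; -0.0734 0.6436]
A−BK = [-0.0605 2.1771; -0.2181 -0.1469]
AᵀP(A−BK) = [0.4514 -0.2505; -0.2505 17.0194]
P' = Q + AᵀP(A−BK) = [18.4514 2.7495; 2.7495 18.0194]
tr(P') = 36.4708

0.9028 -0.5011 -0.0734 0.6436


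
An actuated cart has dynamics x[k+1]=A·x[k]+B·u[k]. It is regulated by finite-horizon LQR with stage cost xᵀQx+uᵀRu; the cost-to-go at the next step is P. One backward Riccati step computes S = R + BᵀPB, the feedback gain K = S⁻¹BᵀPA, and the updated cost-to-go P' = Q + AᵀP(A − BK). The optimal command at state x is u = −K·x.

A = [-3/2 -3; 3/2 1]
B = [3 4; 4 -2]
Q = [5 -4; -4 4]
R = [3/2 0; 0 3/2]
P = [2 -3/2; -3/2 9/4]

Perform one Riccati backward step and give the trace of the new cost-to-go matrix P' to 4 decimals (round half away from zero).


10.0511

BᵀP = [0.0000 4.5000; 11.0000 -10.5000]
S = R + BᵀPB = [3/2 0; 0 3/2] + [18.0000 -9.0000; -9.0000 65.0000] = [19.5000 -9.0000; -9.0000 66.5000]
BᵀPA = [6.7500 4.5000; -32.2500 -43.5000]
K = S⁻¹·BᵀPA = [0.1305 -0.0759; -0.4673 -0.6644]
A−BK = [-0.0222 -0.1147; 0.0435 -0.0253]
AᵀP(A−BK) = [0.3612 0.4601; 0.4601 0.6899]
P' = Q + AᵀP(A−BK) = [5.3612 -3.5399; -3.5399 4.6899]
tr(P') = 10.0511


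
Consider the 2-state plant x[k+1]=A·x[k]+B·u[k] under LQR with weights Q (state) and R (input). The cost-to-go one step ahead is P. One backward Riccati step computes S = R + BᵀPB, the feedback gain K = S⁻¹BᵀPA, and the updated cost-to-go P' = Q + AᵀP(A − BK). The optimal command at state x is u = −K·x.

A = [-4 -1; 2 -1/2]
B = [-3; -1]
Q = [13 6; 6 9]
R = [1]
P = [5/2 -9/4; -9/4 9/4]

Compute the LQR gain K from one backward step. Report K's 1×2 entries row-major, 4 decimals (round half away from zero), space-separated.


2.4490 0.2449

BᵀP = [-5.2500 4.5000]
S = R + BᵀPB = [1] + [11.2500] = [12.2500]
BᵀPA = [30.0000 3.0000]
K = S⁻¹·BᵀPA = [2.4490 0.2449]
A−BK = [3.3469 -0.2653; 4.4490 -0.2551]
AᵀP(A−BK) = [11.5306 0.4031; 0.4031 0.0778]
P' = Q + AᵀP(A−BK) = [24.5306 6.4031; 6.4031 9.0778]
tr(P') = 33.6084


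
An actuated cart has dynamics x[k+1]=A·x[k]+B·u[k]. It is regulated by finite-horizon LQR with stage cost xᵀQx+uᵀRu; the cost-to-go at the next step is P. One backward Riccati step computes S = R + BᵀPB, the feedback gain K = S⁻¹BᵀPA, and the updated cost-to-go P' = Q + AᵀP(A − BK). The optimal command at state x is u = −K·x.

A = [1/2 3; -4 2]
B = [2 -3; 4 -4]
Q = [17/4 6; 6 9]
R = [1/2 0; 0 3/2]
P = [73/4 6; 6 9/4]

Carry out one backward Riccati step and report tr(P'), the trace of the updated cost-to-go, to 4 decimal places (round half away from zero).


16.8643

BᵀP = [60.5000 21.0000; -78.7500 -27.0000]
S = R + BᵀPB = [1/2 0; 0 3/2] + [205.0000 -265.5000; -265.5000 344.2500] = [205.5000 -265.5000; -265.5000 345.7500]
BᵀPA = [-53.7500 223.5000; 68.6250 -290.2500]
K = S⁻¹·BᵀPA = [-0.6486 0.3808; -0.2996 -0.5471]
A−BK = [0.8985 0.5972; -2.6039 -1.7114]
AᵀP(A−BK) = [2.2586 1.3853; 1.3853 1.3557]
P' = Q + AᵀP(A−BK) = [6.5086 7.3853; 7.3853 10.3557]
tr(P') = 16.8643


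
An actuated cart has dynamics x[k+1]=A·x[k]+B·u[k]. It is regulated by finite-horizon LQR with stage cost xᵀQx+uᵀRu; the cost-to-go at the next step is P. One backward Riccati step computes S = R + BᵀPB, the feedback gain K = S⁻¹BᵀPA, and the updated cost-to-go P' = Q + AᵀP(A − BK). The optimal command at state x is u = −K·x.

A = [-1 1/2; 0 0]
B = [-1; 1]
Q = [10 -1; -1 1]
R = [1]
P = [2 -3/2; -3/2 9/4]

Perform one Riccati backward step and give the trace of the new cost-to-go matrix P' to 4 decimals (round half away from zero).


11.6439

BᵀP = [-3.5000 3.7500]
S = R + BᵀPB = [1] + [7.2500] = [8.2500]
BᵀPA = [3.5000 -1.7500]
K = S⁻¹·BᵀPA = [0.4242 -0.2121]
A−BK = [-0.5758 0.2879; -0.4242 0.2121]
AᵀP(A−BK) = [0.5152 -0.2576; -0.2576 0.1288]
P' = Q + AᵀP(A−BK) = [10.5152 -1.2576; -1.2576 1.1288]
tr(P') = 11.6439


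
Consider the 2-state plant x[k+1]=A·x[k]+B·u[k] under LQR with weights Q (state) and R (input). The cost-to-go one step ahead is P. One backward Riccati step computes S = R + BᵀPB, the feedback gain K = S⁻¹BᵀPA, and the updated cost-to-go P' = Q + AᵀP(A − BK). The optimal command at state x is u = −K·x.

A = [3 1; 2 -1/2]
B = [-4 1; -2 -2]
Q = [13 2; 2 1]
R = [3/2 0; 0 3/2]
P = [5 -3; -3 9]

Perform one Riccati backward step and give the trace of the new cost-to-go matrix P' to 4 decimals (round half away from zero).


BᵀP = [-14.0000 -6.0000; 11.0000 -21.0000]
S = R + BᵀPB = [3/2 0; 0 3/2] + [68.0000 -2.0000; -2.0000 53.0000] = [69.5000 -2.0000; -2.0000 54.5000]
BᵀPA = [-54.0000 -11.0000; -9.0000 21.5000]
K = S⁻¹·BᵀPA = [-0.7826 -0.1471; -0.1939 0.3891]
A−BK = [0.0636 0.0226; 0.0472 -0.0160]
AᵀP(A−BK) = [0.9972 0.0598; 0.0598 0.2666]
P' = Q + AᵀP(A−BK) = [13.9972 2.0598; 2.0598 1.2666]
tr(P') = 15.2638

15.2638


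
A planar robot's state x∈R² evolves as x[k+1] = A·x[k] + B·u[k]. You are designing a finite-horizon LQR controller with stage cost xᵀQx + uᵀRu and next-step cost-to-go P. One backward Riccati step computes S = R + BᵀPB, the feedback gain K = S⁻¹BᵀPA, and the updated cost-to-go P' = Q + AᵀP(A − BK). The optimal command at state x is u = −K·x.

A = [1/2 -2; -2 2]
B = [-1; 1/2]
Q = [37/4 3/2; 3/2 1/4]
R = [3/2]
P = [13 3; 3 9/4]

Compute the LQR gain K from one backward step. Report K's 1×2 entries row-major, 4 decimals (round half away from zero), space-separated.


BᵀP = [-11.5000 -1.8750]
S = R + BᵀPB = [3/2] + [10.5625] = [12.0625]
BᵀPA = [-2.0000 19.2500]
K = S⁻¹·BᵀPA = [-0.1658 1.5959]
A−BK = [0.3342 -0.4041; -1.9171 1.2021]
AᵀP(A−BK) = [5.9184 -3.8083; -3.8083 6.2798]
P' = Q + AᵀP(A−BK) = [15.1684 -2.3083; -2.3083 6.5298]
tr(P') = 21.6982

-0.1658 1.5959


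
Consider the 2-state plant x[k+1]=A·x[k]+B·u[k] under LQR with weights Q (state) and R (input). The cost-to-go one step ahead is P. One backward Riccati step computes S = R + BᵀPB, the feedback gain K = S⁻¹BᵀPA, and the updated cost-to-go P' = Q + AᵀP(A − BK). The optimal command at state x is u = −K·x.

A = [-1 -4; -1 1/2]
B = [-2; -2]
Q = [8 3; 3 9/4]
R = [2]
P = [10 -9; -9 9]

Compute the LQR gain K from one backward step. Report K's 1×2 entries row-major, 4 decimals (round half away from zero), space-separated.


BᵀP = [-2.0000 0.0000]
S = R + BᵀPB = [2] + [4.0000] = [6.0000]
BᵀPA = [2.0000 8.0000]
K = S⁻¹·BᵀPA = [0.3333 1.3333]
A−BK = [-0.3333 -1.3333; -0.3333 3.1667]
AᵀP(A−BK) = [0.3333 1.3333; 1.3333 187.5833]
P' = Q + AᵀP(A−BK) = [8.3333 4.3333; 4.3333 189.8333]
tr(P') = 198.1667

0.3333 1.3333


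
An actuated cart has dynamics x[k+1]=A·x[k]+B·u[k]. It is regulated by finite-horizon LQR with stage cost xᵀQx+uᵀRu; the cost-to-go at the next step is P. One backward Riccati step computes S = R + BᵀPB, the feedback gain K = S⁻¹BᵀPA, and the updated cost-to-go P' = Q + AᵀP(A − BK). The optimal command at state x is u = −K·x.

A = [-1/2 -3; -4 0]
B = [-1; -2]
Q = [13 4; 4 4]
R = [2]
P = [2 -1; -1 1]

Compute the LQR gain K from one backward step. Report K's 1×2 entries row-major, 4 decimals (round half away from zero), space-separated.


1.0000 0.0000

BᵀP = [0.0000 -1.0000]
S = R + BᵀPB = [2] + [2.0000] = [4.0000]
BᵀPA = [4.0000 0.0000]
K = S⁻¹·BᵀPA = [1.0000 0.0000]
A−BK = [0.5000 -3.0000; -2.0000 0.0000]
AᵀP(A−BK) = [8.5000 -9.0000; -9.0000 18.0000]
P' = Q + AᵀP(A−BK) = [21.5000 -5.0000; -5.0000 22.0000]
tr(P') = 43.5000


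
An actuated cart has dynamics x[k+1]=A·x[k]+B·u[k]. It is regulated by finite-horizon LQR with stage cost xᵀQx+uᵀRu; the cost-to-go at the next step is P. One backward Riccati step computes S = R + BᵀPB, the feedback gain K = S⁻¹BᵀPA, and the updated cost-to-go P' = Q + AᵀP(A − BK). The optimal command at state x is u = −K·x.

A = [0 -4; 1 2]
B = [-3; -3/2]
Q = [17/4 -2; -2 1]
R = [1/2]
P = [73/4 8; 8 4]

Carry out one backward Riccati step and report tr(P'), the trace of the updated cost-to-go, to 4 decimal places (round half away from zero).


11.2276

BᵀP = [-66.7500 -30.0000]
S = R + BᵀPB = [1/2] + [245.2500] = [245.7500]
BᵀPA = [-30.0000 207.0000]
K = S⁻¹·BᵀPA = [-0.1221 0.8423]
A−BK = [-0.3662 -1.4730; 0.8169 3.2635]
AᵀP(A−BK) = [0.3377 1.2696; 1.2696 5.6399]
P' = Q + AᵀP(A−BK) = [4.5877 -0.7304; -0.7304 6.6399]
tr(P') = 11.2276


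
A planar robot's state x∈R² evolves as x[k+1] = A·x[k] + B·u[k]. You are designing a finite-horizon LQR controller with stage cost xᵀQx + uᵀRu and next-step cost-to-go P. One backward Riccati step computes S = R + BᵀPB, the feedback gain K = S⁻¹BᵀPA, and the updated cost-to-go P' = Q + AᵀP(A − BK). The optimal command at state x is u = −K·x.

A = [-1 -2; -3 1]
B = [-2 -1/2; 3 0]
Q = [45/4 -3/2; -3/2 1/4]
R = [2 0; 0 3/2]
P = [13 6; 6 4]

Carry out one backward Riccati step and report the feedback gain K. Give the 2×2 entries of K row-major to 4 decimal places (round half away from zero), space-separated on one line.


-0.3453 0.5180 3.5540 1.6691

BᵀP = [-8.0000 0.0000; -6.5000 -3.0000]
S = R + BᵀPB = [2 0; 0 3/2] + [16.0000 4.0000; 4.0000 3.2500] = [18.0000 4.0000; 4.0000 4.7500]
BᵀPA = [8.0000 16.0000; 15.5000 10.0000]
K = S⁻¹·BᵀPA = [-0.3453 0.5180; 3.5540 1.6691]
A−BK = [0.0863 -0.1295; -1.9640 -0.5540]
AᵀP(A−BK) = [32.6763 13.9856; 13.9856 7.0216]
P' = Q + AᵀP(A−BK) = [43.9263 12.4856; 12.4856 7.2716]
tr(P') = 51.1978


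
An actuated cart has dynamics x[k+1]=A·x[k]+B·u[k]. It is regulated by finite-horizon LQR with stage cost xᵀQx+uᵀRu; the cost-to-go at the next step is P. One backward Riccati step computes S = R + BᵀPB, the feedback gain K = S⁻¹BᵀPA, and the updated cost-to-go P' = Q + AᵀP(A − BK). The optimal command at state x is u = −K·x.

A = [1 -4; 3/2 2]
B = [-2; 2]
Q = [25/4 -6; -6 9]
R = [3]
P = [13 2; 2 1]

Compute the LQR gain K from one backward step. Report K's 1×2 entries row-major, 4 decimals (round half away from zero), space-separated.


-0.5814 1.9535

BᵀP = [-22.0000 -2.0000]
S = R + BᵀPB = [3] + [40.0000] = [43.0000]
BᵀPA = [-25.0000 84.0000]
K = S⁻¹·BᵀPA = [-0.5814 1.9535]
A−BK = [-0.1628 -0.0930; 2.6628 -1.9070]
AᵀP(A−BK) = [6.7151 -8.1628; -8.1628 15.9070]
P' = Q + AᵀP(A−BK) = [12.9651 -14.1628; -14.1628 24.9070]
tr(P') = 37.8721


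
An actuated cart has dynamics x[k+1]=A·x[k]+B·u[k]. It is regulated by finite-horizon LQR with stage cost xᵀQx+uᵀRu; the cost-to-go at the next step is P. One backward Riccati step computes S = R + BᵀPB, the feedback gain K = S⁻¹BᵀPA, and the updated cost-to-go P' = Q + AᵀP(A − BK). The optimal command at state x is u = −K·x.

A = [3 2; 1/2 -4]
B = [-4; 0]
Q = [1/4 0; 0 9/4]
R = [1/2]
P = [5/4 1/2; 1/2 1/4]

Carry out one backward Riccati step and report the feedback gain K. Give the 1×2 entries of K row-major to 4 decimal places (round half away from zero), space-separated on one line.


-0.7805 -0.0976

BᵀP = [-5.0000 -2.0000]
S = R + BᵀPB = [1/2] + [20.0000] = [20.5000]
BᵀPA = [-16.0000 -2.0000]
K = S⁻¹·BᵀPA = [-0.7805 -0.0976]
A−BK = [-0.1220 1.6098; 0.5000 -4.0000]
AᵀP(A−BK) = [0.3247 -0.0610; -0.0610 0.8049]
P' = Q + AᵀP(A−BK) = [0.5747 -0.0610; -0.0610 3.0549]
tr(P') = 3.6296


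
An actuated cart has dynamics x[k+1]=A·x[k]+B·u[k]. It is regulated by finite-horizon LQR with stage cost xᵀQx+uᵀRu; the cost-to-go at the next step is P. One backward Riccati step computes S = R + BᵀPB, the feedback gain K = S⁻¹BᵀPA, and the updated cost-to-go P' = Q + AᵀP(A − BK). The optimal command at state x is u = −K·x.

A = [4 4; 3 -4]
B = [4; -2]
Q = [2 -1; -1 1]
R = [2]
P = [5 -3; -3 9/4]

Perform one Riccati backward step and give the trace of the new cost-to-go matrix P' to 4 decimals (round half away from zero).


BᵀP = [26.0000 -16.5000]
S = R + BᵀPB = [2] + [137.0000] = [139.0000]
BᵀPA = [54.5000 170.0000]
K = S⁻¹·BᵀPA = [0.3921 1.2230]
A−BK = [2.4317 -0.8921; 3.7842 -1.5540]
AᵀP(A−BK) = [6.8813 -1.6547; -1.6547 4.0863]
P' = Q + AᵀP(A−BK) = [8.8813 -2.6547; -2.6547 5.0863]
tr(P') = 13.9676

13.9676


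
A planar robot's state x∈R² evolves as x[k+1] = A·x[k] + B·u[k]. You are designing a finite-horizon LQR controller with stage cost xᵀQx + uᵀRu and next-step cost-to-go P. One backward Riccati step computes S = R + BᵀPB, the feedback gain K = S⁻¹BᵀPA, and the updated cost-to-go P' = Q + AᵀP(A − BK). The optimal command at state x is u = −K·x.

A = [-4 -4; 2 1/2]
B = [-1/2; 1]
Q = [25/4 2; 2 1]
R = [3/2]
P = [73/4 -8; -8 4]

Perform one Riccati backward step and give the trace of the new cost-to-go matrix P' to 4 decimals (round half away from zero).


BᵀP = [-17.1250 8.0000]
S = R + BᵀPB = [3/2] + [16.5625] = [18.0625]
BᵀPA = [84.5000 72.5000]
K = S⁻¹·BᵀPA = [4.6782 4.0138]
A−BK = [-1.6609 -1.9931; -2.6782 -3.5138]
AᵀP(A−BK) = [40.6920 36.8304; 36.8304 33.9965]
P' = Q + AᵀP(A−BK) = [46.9420 38.8304; 38.8304 34.9965]
tr(P') = 81.9386

81.9386
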